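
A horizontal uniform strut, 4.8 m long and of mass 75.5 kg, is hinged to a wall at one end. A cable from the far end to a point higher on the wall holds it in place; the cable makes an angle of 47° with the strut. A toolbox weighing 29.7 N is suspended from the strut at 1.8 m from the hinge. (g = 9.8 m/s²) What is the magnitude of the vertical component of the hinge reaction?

Take torques about the hinge: T sin 47° · 4.8 = 75.5×9.8×2.4 + 29.7×1.8 = 1829.2 N·m.
So T = 1829.2 / (0.7314 × 4.8) = 521.07 N.
ΣF_y = 0: H_y = (75.5×9.8 + 29.7) − T sin 47° = 769.6 − 381.09 = 388.51 N.

|H_y| ≈ 389 N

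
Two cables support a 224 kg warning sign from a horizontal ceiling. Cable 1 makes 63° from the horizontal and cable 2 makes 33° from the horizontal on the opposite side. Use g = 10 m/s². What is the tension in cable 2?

Weight W = 224 × 10 = 2240 N acts straight down.
Horizontal: T_1 cos 63° = T_2 cos 33°  →  T_1 = 1.847 T_2.
Vertical: T_1 sin 63° + T_2 sin 33° = 2240.
Substituting the horizontal relation into the vertical equation gives 2.191 T_2 = 2240, so T_2 = 1023 N.

T_2 ≈ 1020 N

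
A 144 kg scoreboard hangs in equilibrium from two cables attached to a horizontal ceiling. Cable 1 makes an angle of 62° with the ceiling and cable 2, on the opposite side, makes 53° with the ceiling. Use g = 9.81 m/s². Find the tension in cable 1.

T_1 ≈ 938 N

Weight W = 144 × 9.81 = 1413 N acts straight down.
Horizontal: T_1 cos 62° = T_2 cos 53°  →  T_2 = 0.7801 T_1.
Vertical: T_1 sin 62° + T_2 sin 53° = 1413.
Substituting the horizontal relation into the vertical equation gives 1.506 T_1 = 1413, so T_1 = 938 N.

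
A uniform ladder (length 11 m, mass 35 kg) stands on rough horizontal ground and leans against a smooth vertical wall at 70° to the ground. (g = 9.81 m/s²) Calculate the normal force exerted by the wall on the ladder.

N_wall ≈ 62.5 N

Torques about the foot: N_wall · 11 sin 70° = 35×9.81×5.5 cos 70° → N_wall = 62.485 N.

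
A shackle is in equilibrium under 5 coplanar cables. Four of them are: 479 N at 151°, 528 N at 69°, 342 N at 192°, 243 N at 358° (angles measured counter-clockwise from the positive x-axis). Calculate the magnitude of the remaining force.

F ≈ 721 N

Sum the known components: ΣF_x = -321.4 N, ΣF_y = 645.6 N.
For equilibrium the remaining force must supply (−ΣF_x, −ΣF_y) = (321.4, -645.6) N.
Magnitude = √((321.4)² + (-645.6)²) = 721.1 N; direction = atan2(-645.6, 321.4) = 296.5°.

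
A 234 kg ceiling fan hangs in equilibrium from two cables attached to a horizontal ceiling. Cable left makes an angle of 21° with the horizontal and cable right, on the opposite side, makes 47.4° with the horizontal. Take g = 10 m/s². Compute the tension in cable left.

T_left ≈ 1700 N

Weight W = 234 × 10 = 2340 N acts straight down.
Horizontal: T_left cos 21° = T_right cos 47.4°  →  T_right = 1.379 T_left.
Vertical: T_left sin 21° + T_right sin 47.4° = 2340.
Substituting the horizontal relation into the vertical equation gives 1.374 T_left = 2340, so T_left = 1704 N.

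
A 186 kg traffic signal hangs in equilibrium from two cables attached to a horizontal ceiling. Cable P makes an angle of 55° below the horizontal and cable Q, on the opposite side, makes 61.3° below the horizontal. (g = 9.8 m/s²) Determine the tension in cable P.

Weight W = 186 × 9.8 = 1823 N acts straight down.
Horizontal: T_P cos 55° = T_Q cos 61.3°  →  T_Q = 1.194 T_P.
Vertical: T_P sin 55° + T_Q sin 61.3° = 1823.
Substituting the horizontal relation into the vertical equation gives 1.867 T_P = 1823, so T_P = 976.4 N.

T_P ≈ 976 N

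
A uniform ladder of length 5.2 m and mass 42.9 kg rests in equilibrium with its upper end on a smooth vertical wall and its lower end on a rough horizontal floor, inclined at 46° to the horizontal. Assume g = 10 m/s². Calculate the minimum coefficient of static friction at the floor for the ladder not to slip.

μ_min ≈ 0.483

ΣF_y = 0: N_floor = 42.9×10 = 429 N.
Torques about the foot: N_wall · 5.2 sin 46° = 42.9×10×2.6 cos 46° → N_wall = 207.14 N.
ΣF_x = 0: f_floor = N_wall = 207.14 N.
μ_min = f_floor / N_floor = 207.14 / 429 = 0.4828.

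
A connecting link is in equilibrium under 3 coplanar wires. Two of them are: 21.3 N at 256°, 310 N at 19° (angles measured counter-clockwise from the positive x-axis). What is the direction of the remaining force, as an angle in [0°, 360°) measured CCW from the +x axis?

Sum the known components: ΣF_x = 288 N, ΣF_y = 80.26 N.
For equilibrium the remaining force must supply (−ΣF_x, −ΣF_y) = (-288, -80.26) N.
Magnitude = √((-288)² + (-80.26)²) = 298.9 N; direction = atan2(-80.26, -288) = 195.6°.

θ ≈ 196°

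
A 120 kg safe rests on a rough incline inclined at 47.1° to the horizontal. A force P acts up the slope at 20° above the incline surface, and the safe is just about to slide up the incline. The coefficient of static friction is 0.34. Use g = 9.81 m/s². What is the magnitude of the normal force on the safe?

N ≈ 434 N

On the verge of sliding up the incline, friction equals μN and acts down the slope.
Perpendicular: N + P sin 20° = W cos 47.1° = 801.3 N.
Along incline: P cos 20° = W sin 47.1° + μN  with W sin 47.1° = 862.3 N.
Solving the pair for P and N: P = 1075 N, N = 433.8 N (and f = μN = 147.5 N).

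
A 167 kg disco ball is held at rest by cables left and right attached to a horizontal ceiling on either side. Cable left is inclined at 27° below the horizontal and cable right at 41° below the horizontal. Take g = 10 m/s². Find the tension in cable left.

Weight W = 167 × 10 = 1670 N acts straight down.
Horizontal: T_left cos 27° = T_right cos 41°  →  T_right = 1.181 T_left.
Vertical: T_left sin 27° + T_right sin 41° = 1670.
Substituting the horizontal relation into the vertical equation gives 1.229 T_left = 1670, so T_left = 1359 N.

T_left ≈ 1360 N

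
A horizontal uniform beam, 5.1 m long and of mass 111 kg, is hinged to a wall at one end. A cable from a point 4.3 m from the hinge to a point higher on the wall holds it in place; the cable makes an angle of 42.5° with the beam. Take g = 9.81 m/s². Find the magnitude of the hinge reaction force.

Take torques about the hinge: T sin 42.5° · 4.3 = 111×9.81×2.55 = 2776.7 N·m.
So T = 2776.7 / (0.6756 × 4.3) = 955.83 N.
ΣF_x = 0: H_x = T cos 42.5° = 704.71 N.
ΣF_y = 0: H_y = (111×9.81) − T sin 42.5° = 1088.9 − 645.75 = 443.16 N.
|H| = √(H_x² + H_y²) = √((704.71)² + (443.16)²) = 832.47 N.

|H| ≈ 832 N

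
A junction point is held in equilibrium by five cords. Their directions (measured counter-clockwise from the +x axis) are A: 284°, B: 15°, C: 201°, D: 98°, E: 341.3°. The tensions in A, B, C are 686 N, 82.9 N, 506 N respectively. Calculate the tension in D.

T_D ≈ 956 N

Resolve: ΣF_x = 686 cos 284° + 82.9 cos 15° + 506 cos 201° + T_D cos 98° + T_E cos 341.3° = 0.
        ΣF_y = 686 sin 284° + 82.9 sin 15° + 506 sin 201° + T_D sin 98° + T_E sin 341.3° = 0.
The known terms sum to (-226.4, -825.5) N, so -0.1392 T_D + 0.9472 T_E = 226.4 and 0.9903 T_D − 0.3206 T_E = 825.5.
Solving simultaneously: T_D = 956.5 N, T_E = 379.5 N.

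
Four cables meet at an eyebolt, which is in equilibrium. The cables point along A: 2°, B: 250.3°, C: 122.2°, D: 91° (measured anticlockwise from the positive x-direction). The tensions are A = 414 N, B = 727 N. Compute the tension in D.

T_D ≈ 414 N

Resolve: ΣF_x = 414 cos 2° + 727 cos 250.3° + T_C cos 122.2° + T_D cos 91° = 0.
        ΣF_y = 414 sin 2° + 727 sin 250.3° + T_C sin 122.2° + T_D sin 91° = 0.
The known terms sum to (168.7, -670) N, so -0.5329 T_C − 0.0175 T_D = -168.7 and 0.8462 T_C + 0.9998 T_D = 670.
Solving simultaneously: T_C = 303 N, T_D = 413.7 N.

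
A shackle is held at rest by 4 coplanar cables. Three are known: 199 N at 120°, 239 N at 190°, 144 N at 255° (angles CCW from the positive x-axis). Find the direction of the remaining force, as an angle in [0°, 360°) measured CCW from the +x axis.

θ ≈ 1.27°

Sum the known components: ΣF_x = -372.1 N, ΣF_y = -8.256 N.
For equilibrium the remaining force must supply (−ΣF_x, −ΣF_y) = (372.1, 8.256) N.
Magnitude = √((372.1)² + (8.256)²) = 372.2 N; direction = atan2(8.256, 372.1) = 1.3°.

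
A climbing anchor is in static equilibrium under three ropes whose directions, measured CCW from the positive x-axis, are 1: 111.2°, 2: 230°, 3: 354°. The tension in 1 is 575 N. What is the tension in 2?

T_2 ≈ 617 N

Resolve: ΣF_x = 575 cos 111.2° + T_2 cos 230° + T_3 cos 354° = 0.
        ΣF_y = 575 sin 111.2° + T_2 sin 230° + T_3 sin 354° = 0.
The known terms sum to (-207.9, 536.1) N, so -0.6428 T_2 + 0.9945 T_3 = 207.9 and -0.7660 T_2 − 0.1045 T_3 = -536.1.
Solving simultaneously: T_2 = 616.9 N, T_3 = 607.8 N.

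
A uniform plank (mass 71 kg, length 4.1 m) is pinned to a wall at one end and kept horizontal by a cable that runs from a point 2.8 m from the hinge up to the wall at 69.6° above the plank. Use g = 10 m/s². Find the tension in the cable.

T ≈ 555 N

Take torques about the hinge: T sin 69.6° · 2.8 = 71×10×2.05 = 1455.5 N·m.
So T = 1455.5 / (0.9373 × 2.8) = 554.61 N.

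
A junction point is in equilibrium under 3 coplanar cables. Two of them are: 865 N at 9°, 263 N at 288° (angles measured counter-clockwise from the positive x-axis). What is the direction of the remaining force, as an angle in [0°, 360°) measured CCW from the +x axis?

Sum the known components: ΣF_x = 935.6 N, ΣF_y = -114.8 N.
For equilibrium the remaining force must supply (−ΣF_x, −ΣF_y) = (-935.6, 114.8) N.
Magnitude = √((-935.6)² + (114.8)²) = 942.6 N; direction = atan2(114.8, -935.6) = 173.0°.

θ ≈ 173°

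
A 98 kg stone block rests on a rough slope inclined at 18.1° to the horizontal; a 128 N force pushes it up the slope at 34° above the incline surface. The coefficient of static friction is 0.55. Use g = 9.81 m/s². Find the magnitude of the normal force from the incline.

N ≈ 842 N

Axes along / perpendicular to the incline. W sin 18.1° = 298.7 N down-slope; W cos 18.1° = 913.8 N into the surface.
Perpendicular: N = W cos 18.1° − P sin 34° = 913.8 − 71.58 = 842.2 N.
Along incline: P cos 34° + f = W sin 18.1° (friction acts up-slope) → f = 298.7 − 106.1 = 192.6 N.
|f| = 192.6 N ≤ μN = 463.2 N, so the stone block is indeed static.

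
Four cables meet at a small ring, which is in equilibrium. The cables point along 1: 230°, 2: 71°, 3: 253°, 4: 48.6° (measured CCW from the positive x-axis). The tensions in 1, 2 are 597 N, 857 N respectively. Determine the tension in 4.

T_4 ≈ 492 N

Resolve: ΣF_x = 597 cos 230° + 857 cos 71° + T_3 cos 253° + T_4 cos 48.6° = 0.
        ΣF_y = 597 sin 230° + 857 sin 71° + T_3 sin 253° + T_4 sin 48.6° = 0.
The known terms sum to (-104.7, 353) N, so -0.2924 T_3 + 0.6613 T_4 = 104.7 and -0.9563 T_3 + 0.7501 T_4 = -353.
Solving simultaneously: T_3 = 755.2 N, T_4 = 492.3 N.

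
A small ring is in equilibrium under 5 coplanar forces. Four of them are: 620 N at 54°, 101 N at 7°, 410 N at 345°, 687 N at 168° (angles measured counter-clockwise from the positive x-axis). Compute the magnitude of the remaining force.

Sum the known components: ΣF_x = 188.7 N, ΣF_y = 550.6 N.
For equilibrium the remaining force must supply (−ΣF_x, −ΣF_y) = (-188.7, -550.6) N.
Magnitude = √((-188.7)² + (-550.6)²) = 582.1 N; direction = atan2(-550.6, -188.7) = 251.1°.

F ≈ 582 N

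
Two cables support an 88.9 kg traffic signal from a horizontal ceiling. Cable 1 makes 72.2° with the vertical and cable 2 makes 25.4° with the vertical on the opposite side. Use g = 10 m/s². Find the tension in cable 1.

T_1 ≈ 385 N

Angles from the horizontal: cable 1 is 90° − 72.2° = 17.8°, cable 2 is 90° − 25.4° = 64.6°.
Weight W = 88.9 × 10 = 889 N acts straight down.
Horizontal: T_1 cos 17.8° = T_2 cos 64.6°  →  T_2 = 2.22 T_1.
Vertical: T_1 sin 17.8° + T_2 sin 64.6° = 889.
Substituting the horizontal relation into the vertical equation gives 2.311 T_1 = 889, so T_1 = 384.7 N.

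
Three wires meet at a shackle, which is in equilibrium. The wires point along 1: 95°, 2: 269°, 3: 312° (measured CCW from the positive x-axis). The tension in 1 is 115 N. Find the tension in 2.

Resolve: ΣF_x = 115 cos 95° + T_2 cos 269° + T_3 cos 312° = 0.
        ΣF_y = 115 sin 95° + T_2 sin 269° + T_3 sin 312° = 0.
The known terms sum to (-10.02, 114.6) N, so -0.0175 T_2 + 0.6691 T_3 = 10.02 and -0.9998 T_2 − 0.7431 T_3 = -114.6.
Solving simultaneously: T_2 = 101.5 N, T_3 = 17.63 N.

T_2 ≈ 101 N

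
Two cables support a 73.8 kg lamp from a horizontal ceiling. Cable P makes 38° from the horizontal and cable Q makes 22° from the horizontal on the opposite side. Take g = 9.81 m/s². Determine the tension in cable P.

Weight W = 73.8 × 9.81 = 724 N acts straight down.
Horizontal: T_P cos 38° = T_Q cos 22°  →  T_Q = 0.8499 T_P.
Vertical: T_P sin 38° + T_Q sin 22° = 724.
Substituting the horizontal relation into the vertical equation gives 0.934 T_P = 724, so T_P = 775.1 N.

T_P ≈ 775 N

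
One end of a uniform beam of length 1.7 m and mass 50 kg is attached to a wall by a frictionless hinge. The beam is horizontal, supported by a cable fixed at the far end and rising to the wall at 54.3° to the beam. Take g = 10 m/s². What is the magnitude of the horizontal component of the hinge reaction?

H_x ≈ 180 N

Take torques about the hinge: T sin 54.3° · 1.7 = 50×10×0.85 = 425 N·m.
So T = 425 / (0.8121 × 1.7) = 307.85 N.
ΣF_x = 0: H_x = T cos 54.3° = 179.64 N.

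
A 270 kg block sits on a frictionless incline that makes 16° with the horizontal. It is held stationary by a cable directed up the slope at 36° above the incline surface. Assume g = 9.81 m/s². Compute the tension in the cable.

T ≈ 902 N

Take axes along and perpendicular to the incline. Weight components: W sin 16° = 730.1 N down-slope, W cos 16° = 2546 N into the surface.
Along incline: T cos 36° = W sin 16° → T = 902.4 N.
Perpendicular: N = W cos 16° − T sin 36° = 2016 N.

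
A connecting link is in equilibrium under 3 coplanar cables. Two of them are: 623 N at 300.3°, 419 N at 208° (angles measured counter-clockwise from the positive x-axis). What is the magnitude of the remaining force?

Sum the known components: ΣF_x = -55.63 N, ΣF_y = -734.6 N.
For equilibrium the remaining force must supply (−ΣF_x, −ΣF_y) = (55.63, 734.6) N.
Magnitude = √((55.63)² + (734.6)²) = 736.7 N; direction = atan2(734.6, 55.63) = 85.7°.

F ≈ 737 N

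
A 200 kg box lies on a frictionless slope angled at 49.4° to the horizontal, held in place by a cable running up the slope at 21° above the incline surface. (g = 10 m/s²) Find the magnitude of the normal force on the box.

N ≈ 719 N

Take axes along and perpendicular to the incline. Weight components: W sin 49.4° = 1519 N down-slope, W cos 49.4° = 1302 N into the surface.
Along incline: T cos 21° = W sin 49.4° → T = 1627 N.
Perpendicular: N = W cos 49.4° − T sin 21° = 718.6 N.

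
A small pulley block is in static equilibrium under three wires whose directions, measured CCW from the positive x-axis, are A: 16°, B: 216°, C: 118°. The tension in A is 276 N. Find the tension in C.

Resolve: ΣF_x = 276 cos 16° + T_B cos 216° + T_C cos 118° = 0.
        ΣF_y = 276 sin 16° + T_B sin 216° + T_C sin 118° = 0.
The known terms sum to (265.3, 76.08) N, so -0.8090 T_B − 0.4695 T_C = -265.3 and -0.5878 T_B + 0.8829 T_C = -76.08.
Solving simultaneously: T_B = 272.6 N, T_C = 95.33 N.

T_C ≈ 95.3 N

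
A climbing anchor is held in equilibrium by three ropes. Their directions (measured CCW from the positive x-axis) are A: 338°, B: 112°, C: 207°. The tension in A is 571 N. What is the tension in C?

T_C ≈ 412 N

Resolve: ΣF_x = 571 cos 338° + T_B cos 112° + T_C cos 207° = 0.
        ΣF_y = 571 sin 338° + T_B sin 112° + T_C sin 207° = 0.
The known terms sum to (529.4, -213.9) N, so -0.3746 T_B − 0.8910 T_C = -529.4 and 0.9272 T_B − 0.4540 T_C = 213.9.
Solving simultaneously: T_B = 432.6 N, T_C = 412.3 N.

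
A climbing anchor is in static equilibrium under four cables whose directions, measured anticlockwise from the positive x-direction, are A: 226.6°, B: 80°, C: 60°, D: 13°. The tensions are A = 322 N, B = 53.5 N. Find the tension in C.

Resolve: ΣF_x = 322 cos 226.6° + 53.5 cos 80° + T_C cos 60° + T_D cos 13° = 0.
        ΣF_y = 322 sin 226.6° + 53.5 sin 80° + T_C sin 60° + T_D sin 13° = 0.
The known terms sum to (-212, -181.3) N, so 0.5000 T_C + 0.9744 T_D = 212 and 0.8660 T_C + 0.2250 T_D = 181.3.
Solving simultaneously: T_C = 176.3 N, T_D = 127.1 N.

T_C ≈ 176 N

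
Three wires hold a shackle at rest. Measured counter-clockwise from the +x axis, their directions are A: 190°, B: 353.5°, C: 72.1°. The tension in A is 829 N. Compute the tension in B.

Resolve: ΣF_x = 829 cos 190° + T_B cos 353.5° + T_C cos 72.1° = 0.
        ΣF_y = 829 sin 190° + T_B sin 353.5° + T_C sin 72.1° = 0.
The known terms sum to (-816.4, -144) N, so 0.9936 T_B + 0.3074 T_C = 816.4 and -0.1132 T_B + 0.9516 T_C = 144.
Solving simultaneously: T_B = 747.4 N, T_C = 240.2 N.

T_B ≈ 747 N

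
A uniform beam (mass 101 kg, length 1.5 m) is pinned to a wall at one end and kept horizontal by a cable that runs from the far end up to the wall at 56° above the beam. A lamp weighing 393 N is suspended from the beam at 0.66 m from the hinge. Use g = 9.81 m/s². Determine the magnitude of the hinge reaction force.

|H| ≈ 846 N

Take torques about the hinge: T sin 56° · 1.5 = 101×9.81×0.75 + 393×0.66 = 1002.5 N·m.
So T = 1002.5 / (0.8290 × 1.5) = 806.15 N.
ΣF_x = 0: H_x = T cos 56° = 450.79 N.
ΣF_y = 0: H_y = (101×9.81 + 393) − T sin 56° = 1383.8 − 668.33 = 715.48 N.
|H| = √(H_x² + H_y²) = √((450.79)² + (715.48)²) = 845.65 N.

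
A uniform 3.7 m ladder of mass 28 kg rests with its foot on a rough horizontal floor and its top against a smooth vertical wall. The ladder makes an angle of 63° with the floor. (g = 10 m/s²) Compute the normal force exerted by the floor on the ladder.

ΣF_y = 0: N_floor = 28×10 = 280 N.

N_floor ≈ 280 N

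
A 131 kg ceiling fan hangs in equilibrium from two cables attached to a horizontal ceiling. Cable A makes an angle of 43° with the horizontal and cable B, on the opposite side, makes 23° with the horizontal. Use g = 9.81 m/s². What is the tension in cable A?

T_A ≈ 1290 N

Weight W = 131 × 9.81 = 1285 N acts straight down.
Horizontal: T_A cos 43° = T_B cos 23°  →  T_B = 0.7945 T_A.
Vertical: T_A sin 43° + T_B sin 23° = 1285.
Substituting the horizontal relation into the vertical equation gives 0.9924 T_A = 1285, so T_A = 1295 N.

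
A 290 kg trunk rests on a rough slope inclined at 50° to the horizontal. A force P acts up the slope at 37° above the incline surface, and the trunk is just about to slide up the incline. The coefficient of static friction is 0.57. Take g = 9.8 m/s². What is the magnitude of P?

P ≈ 2820 N

On the verge of sliding up the incline, friction equals μN and acts down the slope.
Perpendicular: N + P sin 37° = W cos 50° = 1827 N.
Along incline: P cos 37° = W sin 50° + μN  with W sin 50° = 2177 N.
Solving the pair for P and N: P = 2819 N, N = 130.3 N (and f = μN = 74.26 N).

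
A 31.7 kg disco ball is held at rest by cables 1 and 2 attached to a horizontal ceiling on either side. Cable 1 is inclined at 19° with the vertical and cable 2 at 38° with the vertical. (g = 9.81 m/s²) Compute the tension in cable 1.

T_1 ≈ 228 N

Angles from the horizontal: cable 1 is 90° − 19° = 71°, cable 2 is 90° − 38° = 52°.
Weight W = 31.7 × 9.81 = 311 N acts straight down.
Horizontal: T_1 cos 71° = T_2 cos 52°  →  T_2 = 0.5288 T_1.
Vertical: T_1 sin 71° + T_2 sin 52° = 311.
Substituting the horizontal relation into the vertical equation gives 1.362 T_1 = 311, so T_1 = 228.3 N.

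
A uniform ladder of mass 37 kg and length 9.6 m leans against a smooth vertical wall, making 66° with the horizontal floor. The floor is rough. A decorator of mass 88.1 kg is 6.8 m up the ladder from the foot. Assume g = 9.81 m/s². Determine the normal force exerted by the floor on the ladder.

N_floor ≈ 1230 N

ΣF_y = 0: N_floor = 37×9.81 + 88.1×9.81 = 1227.2 N.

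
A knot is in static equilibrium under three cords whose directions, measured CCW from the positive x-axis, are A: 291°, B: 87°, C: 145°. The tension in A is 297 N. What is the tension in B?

T_B ≈ 196 N

Resolve: ΣF_x = 297 cos 291° + T_B cos 87° + T_C cos 145° = 0.
        ΣF_y = 297 sin 291° + T_B sin 87° + T_C sin 145° = 0.
The known terms sum to (106.4, -277.3) N, so 0.0523 T_B − 0.8192 T_C = -106.4 and 0.9986 T_B + 0.5736 T_C = 277.3.
Solving simultaneously: T_B = 195.8 N, T_C = 142.4 N.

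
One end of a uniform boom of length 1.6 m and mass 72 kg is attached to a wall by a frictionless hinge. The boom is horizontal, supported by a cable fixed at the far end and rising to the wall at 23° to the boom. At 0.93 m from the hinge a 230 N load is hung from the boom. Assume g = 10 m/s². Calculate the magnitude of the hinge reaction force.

Take torques about the hinge: T sin 23° · 1.6 = 72×10×0.8 + 230×0.93 = 789.9 N·m.
So T = 789.9 / (0.3907 × 1.6) = 1263.5 N.
ΣF_x = 0: H_x = T cos 23° = 1163.1 N.
ΣF_y = 0: H_y = (72×10 + 230) − T sin 23° = 950 − 493.69 = 456.31 N.
|H| = √(H_x² + H_y²) = √((1163.1)² + (456.31)²) = 1249.4 N.

|H| ≈ 1250 N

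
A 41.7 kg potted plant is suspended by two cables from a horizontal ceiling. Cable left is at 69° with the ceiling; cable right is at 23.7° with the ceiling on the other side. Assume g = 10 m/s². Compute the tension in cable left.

Weight W = 41.7 × 10 = 417 N acts straight down.
Horizontal: T_left cos 69° = T_right cos 23.7°  →  T_right = 0.3914 T_left.
Vertical: T_left sin 69° + T_right sin 23.7° = 417.
Substituting the horizontal relation into the vertical equation gives 1.091 T_left = 417, so T_left = 382.3 N.

T_left ≈ 382 N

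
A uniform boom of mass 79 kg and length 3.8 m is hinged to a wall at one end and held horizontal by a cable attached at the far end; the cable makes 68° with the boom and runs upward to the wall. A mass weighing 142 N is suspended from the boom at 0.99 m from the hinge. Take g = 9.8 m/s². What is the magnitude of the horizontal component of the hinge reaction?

Take torques about the hinge: T sin 68° · 3.8 = 79×9.8×1.9 + 142×0.99 = 1611.6 N·m.
So T = 1611.6 / (0.9272 × 3.8) = 457.4 N.
ΣF_x = 0: H_x = T cos 68° = 171.35 N.

H_x ≈ 171 N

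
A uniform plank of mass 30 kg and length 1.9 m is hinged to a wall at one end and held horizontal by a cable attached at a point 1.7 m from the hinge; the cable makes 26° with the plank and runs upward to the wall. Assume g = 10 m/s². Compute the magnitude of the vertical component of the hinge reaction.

|H_y| ≈ 132 N

Take torques about the hinge: T sin 26° · 1.7 = 30×10×0.95 = 285 N·m.
So T = 285 / (0.4384 × 1.7) = 382.43 N.
ΣF_y = 0: H_y = (30×10) − T sin 26° = 300 − 167.65 = 132.35 N.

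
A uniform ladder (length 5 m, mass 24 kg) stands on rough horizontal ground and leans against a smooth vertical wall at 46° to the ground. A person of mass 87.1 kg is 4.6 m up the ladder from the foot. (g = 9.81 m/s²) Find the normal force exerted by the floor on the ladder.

ΣF_y = 0: N_floor = 24×9.81 + 87.1×9.81 = 1089.9 N.

N_floor ≈ 1090 N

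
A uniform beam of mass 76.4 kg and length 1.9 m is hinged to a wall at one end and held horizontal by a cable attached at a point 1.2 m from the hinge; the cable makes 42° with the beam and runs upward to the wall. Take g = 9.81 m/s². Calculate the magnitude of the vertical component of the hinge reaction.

|H_y| ≈ 156 N

Take torques about the hinge: T sin 42° · 1.2 = 76.4×9.81×0.95 = 712.01 N·m.
So T = 712.01 / (0.6691 × 1.2) = 886.73 N.
ΣF_y = 0: H_y = (76.4×9.81) − T sin 42° = 749.48 − 593.34 = 156.14 N.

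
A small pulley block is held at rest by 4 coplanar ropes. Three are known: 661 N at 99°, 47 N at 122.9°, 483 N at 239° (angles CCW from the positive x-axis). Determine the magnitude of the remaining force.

Sum the known components: ΣF_x = -377.7 N, ΣF_y = 278.3 N.
For equilibrium the remaining force must supply (−ΣF_x, −ΣF_y) = (377.7, -278.3) N.
Magnitude = √((377.7)² + (-278.3)²) = 469.2 N; direction = atan2(-278.3, 377.7) = 323.6°.

F ≈ 469 N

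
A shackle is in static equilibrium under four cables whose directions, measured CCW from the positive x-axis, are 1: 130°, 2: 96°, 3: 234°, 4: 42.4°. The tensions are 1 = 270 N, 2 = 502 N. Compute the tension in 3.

T_3 ≈ 3350 N

Resolve: ΣF_x = 270 cos 130° + 502 cos 96° + T_3 cos 234° + T_4 cos 42.4° = 0.
        ΣF_y = 270 sin 130° + 502 sin 96° + T_3 sin 234° + T_4 sin 42.4° = 0.
The known terms sum to (-226, 706.1) N, so -0.5878 T_3 + 0.7385 T_4 = 226 and -0.8090 T_3 + 0.6743 T_4 = -706.1.
Solving simultaneously: T_3 = 3351 N, T_4 = 2973 N.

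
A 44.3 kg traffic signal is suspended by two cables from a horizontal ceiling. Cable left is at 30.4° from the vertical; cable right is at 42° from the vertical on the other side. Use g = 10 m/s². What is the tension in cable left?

Angles from the horizontal: cable left is 90° − 30.4° = 59.6°, cable right is 90° − 42° = 48°.
Weight W = 44.3 × 10 = 443 N acts straight down.
Horizontal: T_left cos 59.6° = T_right cos 48°  →  T_right = 0.7563 T_left.
Vertical: T_left sin 59.6° + T_right sin 48° = 443.
Substituting the horizontal relation into the vertical equation gives 1.425 T_left = 443, so T_left = 311 N.

T_left ≈ 311 N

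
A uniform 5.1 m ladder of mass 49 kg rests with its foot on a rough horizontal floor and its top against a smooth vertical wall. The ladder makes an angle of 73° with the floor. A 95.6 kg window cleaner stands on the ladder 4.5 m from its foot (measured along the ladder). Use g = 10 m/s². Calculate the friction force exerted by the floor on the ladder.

Torques about the foot: N_wall · 5.1 sin 73° = 49×10×2.55 cos 73° + 95.6×10×4.5 cos 73° → N_wall = 332.8 N.
ΣF_x = 0: f_floor = N_wall = 332.8 N.

f ≈ 333 N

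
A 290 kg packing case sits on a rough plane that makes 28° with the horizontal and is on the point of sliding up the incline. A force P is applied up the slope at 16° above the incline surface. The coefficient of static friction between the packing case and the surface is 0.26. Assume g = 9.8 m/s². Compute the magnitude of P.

On the verge of sliding up the incline, friction equals μN and acts down the slope.
Perpendicular: N + P sin 16° = W cos 28° = 2509 N.
Along incline: P cos 16° = W sin 28° + μN  with W sin 28° = 1334 N.
Solving the pair for P and N: P = 1923 N, N = 1979 N (and f = μN = 514.6 N).

P ≈ 1920 N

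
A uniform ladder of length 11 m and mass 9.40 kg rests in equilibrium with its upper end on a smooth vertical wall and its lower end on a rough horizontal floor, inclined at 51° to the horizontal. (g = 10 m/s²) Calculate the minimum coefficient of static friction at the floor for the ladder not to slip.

ΣF_y = 0: N_floor = 9.40×10 = 94 N.
Torques about the foot: N_wall · 11 sin 51° = 9.40×10×5.5 cos 51° → N_wall = 38.06 N.
ΣF_x = 0: f_floor = N_wall = 38.06 N.
μ_min = f_floor / N_floor = 38.06 / 94 = 0.4049.

μ_min ≈ 0.405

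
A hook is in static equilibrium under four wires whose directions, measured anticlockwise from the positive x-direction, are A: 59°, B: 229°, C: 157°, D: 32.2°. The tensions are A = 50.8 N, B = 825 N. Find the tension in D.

Resolve: ΣF_x = 50.8 cos 59° + 825 cos 229° + T_C cos 157° + T_D cos 32.2° = 0.
        ΣF_y = 50.8 sin 59° + 825 sin 229° + T_C sin 157° + T_D sin 32.2° = 0.
The known terms sum to (-515.1, -579.1) N, so -0.9205 T_C + 0.8462 T_D = 515.1 and 0.3907 T_C + 0.5329 T_D = 579.1.
Solving simultaneously: T_C = 262.5 N, T_D = 894.3 N.

T_D ≈ 894 N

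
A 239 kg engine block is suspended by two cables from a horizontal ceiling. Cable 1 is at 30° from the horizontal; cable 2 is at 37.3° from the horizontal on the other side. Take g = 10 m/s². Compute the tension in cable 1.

Weight W = 239 × 10 = 2390 N acts straight down.
Horizontal: T_1 cos 30° = T_2 cos 37.3°  →  T_2 = 1.089 T_1.
Vertical: T_1 sin 30° + T_2 sin 37.3° = 2390.
Substituting the horizontal relation into the vertical equation gives 1.16 T_1 = 2390, so T_1 = 2061 N.

T_1 ≈ 2060 N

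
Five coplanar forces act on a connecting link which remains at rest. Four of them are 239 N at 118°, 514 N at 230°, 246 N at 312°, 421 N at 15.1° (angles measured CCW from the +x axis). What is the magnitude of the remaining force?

F ≈ 286 N

Sum the known components: ΣF_x = 128.5 N, ΣF_y = -255.9 N.
For equilibrium the remaining force must supply (−ΣF_x, −ΣF_y) = (-128.5, 255.9) N.
Magnitude = √((-128.5)² + (255.9)²) = 286.3 N; direction = atan2(255.9, -128.5) = 116.7°.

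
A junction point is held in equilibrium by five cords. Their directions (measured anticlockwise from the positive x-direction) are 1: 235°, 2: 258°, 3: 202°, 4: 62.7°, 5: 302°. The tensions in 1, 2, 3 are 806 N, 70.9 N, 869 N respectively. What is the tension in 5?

T_5 ≈ 763 N

Resolve: ΣF_x = 806 cos 235° + 70.9 cos 258° + 869 cos 202° + T_4 cos 62.7° + T_5 cos 302° = 0.
        ΣF_y = 806 sin 235° + 70.9 sin 258° + 869 sin 202° + T_4 sin 62.7° + T_5 sin 302° = 0.
The known terms sum to (-1283, -1055) N, so 0.4586 T_4 + 0.5299 T_5 = 1283 and 0.8886 T_4 − 0.8480 T_5 = 1055.
Solving simultaneously: T_4 = 1915 N, T_5 = 762.9 N.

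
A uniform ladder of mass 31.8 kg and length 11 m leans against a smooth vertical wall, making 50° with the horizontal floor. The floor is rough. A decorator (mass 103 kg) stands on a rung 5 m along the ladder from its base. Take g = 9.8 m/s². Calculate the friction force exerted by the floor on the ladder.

f ≈ 516 N

Torques about the foot: N_wall · 11 sin 50° = 31.8×9.8×5.5 cos 50° + 103×9.8×5 cos 50° → N_wall = 515.74 N.
ΣF_x = 0: f_floor = N_wall = 515.74 N.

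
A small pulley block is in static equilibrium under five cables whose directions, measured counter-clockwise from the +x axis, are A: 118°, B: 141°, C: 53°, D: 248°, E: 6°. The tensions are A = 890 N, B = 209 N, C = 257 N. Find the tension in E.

Resolve: ΣF_x = 890 cos 118° + 209 cos 141° + 257 cos 53° + T_D cos 248° + T_E cos 6° = 0.
        ΣF_y = 890 sin 118° + 209 sin 141° + 257 sin 53° + T_D sin 248° + T_E sin 6° = 0.
The known terms sum to (-425.6, 1123) N, so -0.3746 T_D + 0.9945 T_E = 425.6 and -0.9272 T_D + 0.1045 T_E = -1123.
Solving simultaneously: T_D = 1315 N, T_E = 923.2 N.

T_E ≈ 923 N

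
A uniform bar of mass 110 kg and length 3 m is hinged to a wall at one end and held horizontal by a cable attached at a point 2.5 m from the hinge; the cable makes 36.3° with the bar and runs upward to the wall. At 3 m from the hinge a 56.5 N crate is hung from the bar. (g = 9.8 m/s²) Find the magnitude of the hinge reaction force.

|H| ≈ 1060 N

Take torques about the hinge: T sin 36.3° · 2.5 = 110×9.8×1.5 + 56.5×3 = 1786.5 N·m.
So T = 1786.5 / (0.5920 × 2.5) = 1207.1 N.
ΣF_x = 0: H_x = T cos 36.3° = 972.81 N.
ΣF_y = 0: H_y = (110×9.8 + 56.5) − T sin 36.3° = 1134.5 − 714.6 = 419.9 N.
|H| = √(H_x² + H_y²) = √((972.81)² + (419.9)²) = 1059.6 N.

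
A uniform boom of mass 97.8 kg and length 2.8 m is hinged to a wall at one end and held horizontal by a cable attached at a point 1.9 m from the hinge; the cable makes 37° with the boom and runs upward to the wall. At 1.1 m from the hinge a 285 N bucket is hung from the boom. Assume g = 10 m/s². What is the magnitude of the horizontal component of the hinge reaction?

H_x ≈ 1180 N

Take torques about the hinge: T sin 37° · 1.9 = 97.8×10×1.4 + 285×1.1 = 1682.7 N·m.
So T = 1682.7 / (0.6018 × 1.9) = 1471.6 N.
ΣF_x = 0: H_x = T cos 37° = 1175.3 N.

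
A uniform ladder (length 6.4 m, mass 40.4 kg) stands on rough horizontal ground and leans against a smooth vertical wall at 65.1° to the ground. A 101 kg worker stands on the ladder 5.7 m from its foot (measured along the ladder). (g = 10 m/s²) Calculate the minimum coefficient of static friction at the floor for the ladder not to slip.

μ_min ≈ 0.362

ΣF_y = 0: N_floor = 40.4×10 + 101×10 = 1414 N.
Torques about the foot: N_wall · 6.4 sin 65.1° = 40.4×10×3.2 cos 65.1° + 101×10×5.7 cos 65.1° → N_wall = 511.31 N.
ΣF_x = 0: f_floor = N_wall = 511.31 N.
μ_min = f_floor / N_floor = 511.31 / 1414 = 0.3616.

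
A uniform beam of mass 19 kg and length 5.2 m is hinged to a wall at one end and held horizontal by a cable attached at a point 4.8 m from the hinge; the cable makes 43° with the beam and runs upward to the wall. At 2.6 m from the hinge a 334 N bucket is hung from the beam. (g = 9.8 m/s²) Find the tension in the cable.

Take torques about the hinge: T sin 43° · 4.8 = 19×9.8×2.6 + 334×2.6 = 1352.5 N·m.
So T = 1352.5 / (0.6820 × 4.8) = 413.16 N.

T ≈ 413 N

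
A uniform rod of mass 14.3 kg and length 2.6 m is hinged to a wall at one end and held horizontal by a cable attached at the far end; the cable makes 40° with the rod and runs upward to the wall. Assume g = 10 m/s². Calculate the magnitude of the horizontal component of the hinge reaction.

Take torques about the hinge: T sin 40° · 2.6 = 14.3×10×1.3 = 185.9 N·m.
So T = 185.9 / (0.6428 × 2.6) = 111.23 N.
ΣF_x = 0: H_x = T cos 40° = 85.21 N.

H_x ≈ 85.2 N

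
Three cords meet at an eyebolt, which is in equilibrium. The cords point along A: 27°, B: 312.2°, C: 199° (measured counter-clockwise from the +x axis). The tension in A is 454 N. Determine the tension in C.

Resolve: ΣF_x = 454 cos 27° + T_B cos 312.2° + T_C cos 199° = 0.
        ΣF_y = 454 sin 27° + T_B sin 312.2° + T_C sin 199° = 0.
The known terms sum to (404.5, 206.1) N, so 0.6717 T_B − 0.9455 T_C = -404.5 and -0.7408 T_B − 0.3256 T_C = -206.1.
Solving simultaneously: T_B = 68.74 N, T_C = 476.7 N.

T_C ≈ 477 N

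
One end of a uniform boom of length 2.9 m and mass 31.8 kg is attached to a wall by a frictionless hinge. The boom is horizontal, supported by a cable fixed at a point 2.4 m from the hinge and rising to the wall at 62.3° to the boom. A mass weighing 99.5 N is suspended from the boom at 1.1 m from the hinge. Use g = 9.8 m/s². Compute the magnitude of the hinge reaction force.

Take torques about the hinge: T sin 62.3° · 2.4 = 31.8×9.8×1.45 + 99.5×1.1 = 561.33 N·m.
So T = 561.33 / (0.8854 × 2.4) = 264.16 N.
ΣF_x = 0: H_x = T cos 62.3° = 122.79 N.
ΣF_y = 0: H_y = (31.8×9.8 + 99.5) − T sin 62.3° = 411.14 − 233.89 = 177.25 N.
|H| = √(H_x² + H_y²) = √((122.79)² + (177.25)²) = 215.63 N.

|H| ≈ 216 N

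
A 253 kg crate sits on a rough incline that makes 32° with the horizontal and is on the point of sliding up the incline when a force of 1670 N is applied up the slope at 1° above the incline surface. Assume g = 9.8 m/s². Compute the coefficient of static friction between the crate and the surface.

μ ≈ 0.172

On the verge of sliding up the incline, friction is at its maximum μN and acts down the slope.
Perpendicular to incline: N = W cos 32° − P sin 1° = 2103 − 29.15 = 2074 N.
Along incline: P cos 1° − μN = W sin 32° → μ = −(W sin 32° − P cos 1°) / N = 0.1716.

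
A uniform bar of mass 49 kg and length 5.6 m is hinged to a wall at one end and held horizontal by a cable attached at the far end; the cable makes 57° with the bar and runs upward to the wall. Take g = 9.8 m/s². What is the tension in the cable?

Take torques about the hinge: T sin 57° · 5.6 = 49×9.8×2.8 = 1344.6 N·m.
So T = 1344.6 / (0.8387 × 5.6) = 286.29 N.

T ≈ 286 N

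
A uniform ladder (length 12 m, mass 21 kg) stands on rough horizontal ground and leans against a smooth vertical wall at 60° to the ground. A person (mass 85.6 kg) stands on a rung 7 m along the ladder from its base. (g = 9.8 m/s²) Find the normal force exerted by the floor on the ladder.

N_floor ≈ 1040 N

ΣF_y = 0: N_floor = 21×9.8 + 85.6×9.8 = 1044.7 N.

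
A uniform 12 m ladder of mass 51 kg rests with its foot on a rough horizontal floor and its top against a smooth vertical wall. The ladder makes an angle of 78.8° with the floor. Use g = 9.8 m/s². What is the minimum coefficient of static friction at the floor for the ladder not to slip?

ΣF_y = 0: N_floor = 51×9.8 = 499.8 N.
Torques about the foot: N_wall · 12 sin 78.8° = 51×9.8×6 cos 78.8° → N_wall = 49.482 N.
ΣF_x = 0: f_floor = N_wall = 49.482 N.
μ_min = f_floor / N_floor = 49.482 / 499.8 = 0.099.

μ_min ≈ 0.0990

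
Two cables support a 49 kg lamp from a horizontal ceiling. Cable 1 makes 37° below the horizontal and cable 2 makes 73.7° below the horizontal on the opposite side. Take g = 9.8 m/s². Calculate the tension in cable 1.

Weight W = 49 × 9.8 = 480.2 N acts straight down.
Horizontal: T_1 cos 37° = T_2 cos 73.7°  →  T_2 = 2.845 T_1.
Vertical: T_1 sin 37° + T_2 sin 73.7° = 480.2.
Substituting the horizontal relation into the vertical equation gives 3.333 T_1 = 480.2, so T_1 = 144.1 N.

T_1 ≈ 144 N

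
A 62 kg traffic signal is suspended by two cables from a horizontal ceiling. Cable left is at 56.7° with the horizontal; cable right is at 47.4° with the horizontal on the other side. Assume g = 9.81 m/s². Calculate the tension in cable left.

Weight W = 62 × 9.81 = 608.2 N acts straight down.
Horizontal: T_left cos 56.7° = T_right cos 47.4°  →  T_right = 0.8111 T_left.
Vertical: T_left sin 56.7° + T_right sin 47.4° = 608.2.
Substituting the horizontal relation into the vertical equation gives 1.433 T_left = 608.2, so T_left = 424.5 N.

T_left ≈ 424 N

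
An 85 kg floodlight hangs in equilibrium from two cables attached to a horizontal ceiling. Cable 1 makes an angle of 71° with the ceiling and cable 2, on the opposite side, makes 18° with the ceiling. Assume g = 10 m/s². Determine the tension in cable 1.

Weight W = 85 × 10 = 850 N acts straight down.
Horizontal: T_1 cos 71° = T_2 cos 18°  →  T_2 = 0.3423 T_1.
Vertical: T_1 sin 71° + T_2 sin 18° = 850.
Substituting the horizontal relation into the vertical equation gives 1.051 T_1 = 850, so T_1 = 808.5 N.

T_1 ≈ 809 N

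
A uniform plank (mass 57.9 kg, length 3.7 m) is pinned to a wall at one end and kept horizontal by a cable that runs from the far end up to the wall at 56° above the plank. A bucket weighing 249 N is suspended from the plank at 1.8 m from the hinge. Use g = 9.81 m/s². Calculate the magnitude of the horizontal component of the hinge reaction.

Take torques about the hinge: T sin 56° · 3.7 = 57.9×9.81×1.85 + 249×1.8 = 1499 N·m.
So T = 1499 / (0.8290 × 3.7) = 488.68 N.
ΣF_x = 0: H_x = T cos 56° = 273.27 N.

H_x ≈ 273 N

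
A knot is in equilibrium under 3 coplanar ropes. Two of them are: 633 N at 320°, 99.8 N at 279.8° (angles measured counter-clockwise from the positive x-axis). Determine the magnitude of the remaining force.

Sum the known components: ΣF_x = 501.9 N, ΣF_y = -505.2 N.
For equilibrium the remaining force must supply (−ΣF_x, −ΣF_y) = (-501.9, 505.2) N.
Magnitude = √((-501.9)² + (505.2)²) = 712.1 N; direction = atan2(505.2, -501.9) = 134.8°.

F ≈ 712 N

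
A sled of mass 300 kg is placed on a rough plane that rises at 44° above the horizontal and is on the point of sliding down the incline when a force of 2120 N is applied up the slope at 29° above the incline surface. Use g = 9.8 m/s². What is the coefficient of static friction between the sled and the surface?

On the verge of sliding down the incline, friction is at its maximum μN and acts up the slope.
Perpendicular to incline: N = W cos 44° − P sin 29° = 2115 − 1028 = 1087 N.
Along incline: P cos 29° + μN = W sin 44° → μ = (W sin 44° − P cos 29°) / N = 0.173.

μ ≈ 0.173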